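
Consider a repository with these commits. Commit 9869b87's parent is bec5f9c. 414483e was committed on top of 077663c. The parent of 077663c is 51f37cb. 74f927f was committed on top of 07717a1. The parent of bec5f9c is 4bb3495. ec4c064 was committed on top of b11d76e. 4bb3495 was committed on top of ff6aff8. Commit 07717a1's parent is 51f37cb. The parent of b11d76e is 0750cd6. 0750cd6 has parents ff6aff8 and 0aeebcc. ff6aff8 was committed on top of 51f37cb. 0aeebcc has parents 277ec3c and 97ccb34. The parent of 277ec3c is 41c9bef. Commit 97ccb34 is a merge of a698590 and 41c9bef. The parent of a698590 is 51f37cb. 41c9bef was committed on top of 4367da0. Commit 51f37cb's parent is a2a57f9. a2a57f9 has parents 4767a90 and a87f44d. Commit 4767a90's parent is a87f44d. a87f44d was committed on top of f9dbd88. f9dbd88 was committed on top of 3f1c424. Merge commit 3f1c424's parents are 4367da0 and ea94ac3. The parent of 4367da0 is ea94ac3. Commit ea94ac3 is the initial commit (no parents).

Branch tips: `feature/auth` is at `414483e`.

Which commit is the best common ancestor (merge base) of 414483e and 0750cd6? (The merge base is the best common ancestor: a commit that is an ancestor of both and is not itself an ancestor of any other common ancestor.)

51f37cb

Ancestors of 414483e: {077663c, 3f1c424, 414483e, 4367da0, 4767a90, 51f37cb, a2a57f9, a87f44d, ea94ac3, f9dbd88}.
Ancestors of 0750cd6: {0750cd6, 0aeebcc, 277ec3c, 3f1c424, 41c9bef, 4367da0, 4767a90, 51f37cb, 97ccb34, a2a57f9, a698590, a87f44d, ea94ac3, f9dbd88, ff6aff8}.
Common ancestors: {3f1c424, 4367da0, 4767a90, 51f37cb, a2a57f9, a87f44d, ea94ac3, f9dbd88}.
Among these, 51f37cb is not an ancestor of any other common ancestor — it is the merge base.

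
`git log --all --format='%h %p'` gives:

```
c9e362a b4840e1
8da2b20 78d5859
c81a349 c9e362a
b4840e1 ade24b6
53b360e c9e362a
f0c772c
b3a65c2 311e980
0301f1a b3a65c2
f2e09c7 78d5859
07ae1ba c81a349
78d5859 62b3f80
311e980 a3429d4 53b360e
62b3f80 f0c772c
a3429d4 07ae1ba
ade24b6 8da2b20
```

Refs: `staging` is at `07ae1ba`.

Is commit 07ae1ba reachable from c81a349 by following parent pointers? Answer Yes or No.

Ancestors of c81a349: {62b3f80, 78d5859, 8da2b20, ade24b6, b4840e1, c81a349, c9e362a, f0c772c}.
07ae1ba is not in that set, so it is not an ancestor of c81a349.

No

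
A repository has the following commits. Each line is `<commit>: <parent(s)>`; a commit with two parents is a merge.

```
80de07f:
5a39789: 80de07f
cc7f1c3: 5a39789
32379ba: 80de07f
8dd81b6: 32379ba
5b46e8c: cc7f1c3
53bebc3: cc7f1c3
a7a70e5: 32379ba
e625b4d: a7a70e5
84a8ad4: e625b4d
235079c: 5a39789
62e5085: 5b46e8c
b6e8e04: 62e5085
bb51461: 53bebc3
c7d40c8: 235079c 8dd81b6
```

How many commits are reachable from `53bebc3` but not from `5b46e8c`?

Reachable from 53bebc3: {53bebc3, 5a39789, 80de07f, cc7f1c3}.
Reachable from 5b46e8c: {5a39789, 5b46e8c, 80de07f, cc7f1c3}.
In 53bebc3's history but not 5b46e8c's: {53bebc3} — 1 commit.

1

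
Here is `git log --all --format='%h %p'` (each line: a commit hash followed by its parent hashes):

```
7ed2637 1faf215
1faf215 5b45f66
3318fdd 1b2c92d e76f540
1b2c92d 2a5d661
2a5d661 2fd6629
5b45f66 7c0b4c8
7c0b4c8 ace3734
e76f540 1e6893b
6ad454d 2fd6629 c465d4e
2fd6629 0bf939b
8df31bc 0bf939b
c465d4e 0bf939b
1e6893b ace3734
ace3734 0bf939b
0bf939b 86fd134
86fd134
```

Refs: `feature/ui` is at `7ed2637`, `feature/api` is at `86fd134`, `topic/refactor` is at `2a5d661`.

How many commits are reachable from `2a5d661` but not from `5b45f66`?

2

Reachable from 2a5d661: {0bf939b, 2a5d661, 2fd6629, 86fd134}.
Reachable from 5b45f66: {0bf939b, 5b45f66, 7c0b4c8, 86fd134, ace3734}.
In 2a5d661's history but not 5b45f66's: {2a5d661, 2fd6629} — 2 commits.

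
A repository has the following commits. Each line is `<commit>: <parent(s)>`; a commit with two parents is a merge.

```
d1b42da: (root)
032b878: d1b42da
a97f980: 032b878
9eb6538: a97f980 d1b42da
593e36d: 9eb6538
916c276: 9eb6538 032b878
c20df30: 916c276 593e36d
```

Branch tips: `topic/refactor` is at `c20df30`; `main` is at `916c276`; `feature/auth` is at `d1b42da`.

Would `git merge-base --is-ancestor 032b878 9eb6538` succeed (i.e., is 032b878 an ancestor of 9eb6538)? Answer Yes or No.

Yes

Ancestors of 9eb6538 (commits reachable by following parents): {032b878, 9eb6538, a97f980, d1b42da}.
032b878 is in that set, so it is an ancestor of 9eb6538.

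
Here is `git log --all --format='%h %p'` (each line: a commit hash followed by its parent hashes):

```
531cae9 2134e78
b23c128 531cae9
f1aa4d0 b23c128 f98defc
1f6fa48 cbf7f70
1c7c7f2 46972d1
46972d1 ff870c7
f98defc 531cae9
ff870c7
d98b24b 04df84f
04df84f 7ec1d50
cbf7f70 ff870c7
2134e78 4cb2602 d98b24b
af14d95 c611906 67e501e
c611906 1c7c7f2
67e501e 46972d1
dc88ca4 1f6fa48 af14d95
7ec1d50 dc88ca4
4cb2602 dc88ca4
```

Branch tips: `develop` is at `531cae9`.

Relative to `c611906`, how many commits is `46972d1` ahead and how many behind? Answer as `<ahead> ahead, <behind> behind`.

0 ahead, 2 behind

Reachable from 46972d1: {46972d1, ff870c7}.
Reachable from c611906: {1c7c7f2, 46972d1, c611906, ff870c7}.
Only in 46972d1's history (ahead): {} — 0.
Only in c611906's history (behind): {1c7c7f2, c611906} — 2.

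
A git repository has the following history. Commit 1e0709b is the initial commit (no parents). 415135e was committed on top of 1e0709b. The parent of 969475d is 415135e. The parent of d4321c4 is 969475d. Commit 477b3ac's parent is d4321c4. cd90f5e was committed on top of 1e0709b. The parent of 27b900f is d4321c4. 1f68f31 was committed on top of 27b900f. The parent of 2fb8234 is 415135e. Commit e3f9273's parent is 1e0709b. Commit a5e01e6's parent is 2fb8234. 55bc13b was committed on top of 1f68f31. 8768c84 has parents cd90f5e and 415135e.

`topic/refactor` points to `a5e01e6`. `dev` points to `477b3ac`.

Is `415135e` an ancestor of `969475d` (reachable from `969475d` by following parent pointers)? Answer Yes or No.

Yes

Ancestors of 969475d (commits reachable by following parents): {1e0709b, 415135e, 969475d}.
415135e is in that set, so it is an ancestor of 969475d.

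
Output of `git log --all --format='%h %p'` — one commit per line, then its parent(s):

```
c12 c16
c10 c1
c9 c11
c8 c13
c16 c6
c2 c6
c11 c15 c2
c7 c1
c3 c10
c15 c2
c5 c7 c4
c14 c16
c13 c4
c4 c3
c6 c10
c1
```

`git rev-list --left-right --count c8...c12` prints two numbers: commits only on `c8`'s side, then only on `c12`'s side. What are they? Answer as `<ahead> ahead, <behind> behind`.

Reachable from c8: {c1, c10, c13, c3, c4, c8}.
Reachable from c12: {c1, c10, c12, c16, c6}.
Only in c8's history (ahead): {c13, c3, c4, c8} — 4.
Only in c12's history (behind): {c12, c16, c6} — 3.

4 ahead, 3 behind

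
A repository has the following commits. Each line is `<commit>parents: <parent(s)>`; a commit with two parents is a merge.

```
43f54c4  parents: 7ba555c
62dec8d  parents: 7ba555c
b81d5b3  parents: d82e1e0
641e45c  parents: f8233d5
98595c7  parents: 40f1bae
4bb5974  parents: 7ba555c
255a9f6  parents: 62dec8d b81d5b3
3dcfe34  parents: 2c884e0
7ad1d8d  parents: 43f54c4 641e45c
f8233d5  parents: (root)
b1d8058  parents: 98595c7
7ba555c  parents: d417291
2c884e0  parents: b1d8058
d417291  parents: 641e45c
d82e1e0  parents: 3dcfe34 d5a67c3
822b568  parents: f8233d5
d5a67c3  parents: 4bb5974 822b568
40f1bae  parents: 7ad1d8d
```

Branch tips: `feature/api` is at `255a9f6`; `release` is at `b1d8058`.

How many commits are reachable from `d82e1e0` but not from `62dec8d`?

11

Reachable from d82e1e0: {2c884e0, 3dcfe34, 40f1bae, 43f54c4, 4bb5974, 641e45c, 7ad1d8d, 7ba555c, 822b568, 98595c7, b1d8058, d417291, d5a67c3, d82e1e0, f8233d5}.
Reachable from 62dec8d: {62dec8d, 641e45c, 7ba555c, d417291, f8233d5}.
In d82e1e0's history but not 62dec8d's: {2c884e0, 3dcfe34, 40f1bae, 43f54c4, 4bb5974, 7ad1d8d, 822b568, 98595c7, b1d8058, d5a67c3, d82e1e0} — 11 commits.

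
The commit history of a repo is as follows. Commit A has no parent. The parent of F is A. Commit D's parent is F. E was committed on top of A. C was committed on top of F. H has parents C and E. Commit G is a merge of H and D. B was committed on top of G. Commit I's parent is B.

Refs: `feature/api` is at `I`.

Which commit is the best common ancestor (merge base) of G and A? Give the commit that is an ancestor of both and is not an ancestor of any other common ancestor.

Ancestors of G: {A, C, D, E, F, G, H}.
Ancestors of A: {A}.
Common ancestors: {A}.
The only common ancestor is A, so it is the merge base.

A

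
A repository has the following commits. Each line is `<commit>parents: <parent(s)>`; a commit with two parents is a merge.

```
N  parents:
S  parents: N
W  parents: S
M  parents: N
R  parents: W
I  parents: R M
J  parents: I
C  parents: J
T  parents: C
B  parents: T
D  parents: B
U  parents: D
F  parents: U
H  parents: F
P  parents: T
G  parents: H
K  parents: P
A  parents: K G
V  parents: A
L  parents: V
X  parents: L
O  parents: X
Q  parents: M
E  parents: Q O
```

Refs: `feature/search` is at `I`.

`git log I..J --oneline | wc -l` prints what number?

Reachable from J: {I, J, M, N, R, S, W}.
Reachable from I: {I, M, N, R, S, W}.
In J's history but not I's: {J} — 1 commit.

1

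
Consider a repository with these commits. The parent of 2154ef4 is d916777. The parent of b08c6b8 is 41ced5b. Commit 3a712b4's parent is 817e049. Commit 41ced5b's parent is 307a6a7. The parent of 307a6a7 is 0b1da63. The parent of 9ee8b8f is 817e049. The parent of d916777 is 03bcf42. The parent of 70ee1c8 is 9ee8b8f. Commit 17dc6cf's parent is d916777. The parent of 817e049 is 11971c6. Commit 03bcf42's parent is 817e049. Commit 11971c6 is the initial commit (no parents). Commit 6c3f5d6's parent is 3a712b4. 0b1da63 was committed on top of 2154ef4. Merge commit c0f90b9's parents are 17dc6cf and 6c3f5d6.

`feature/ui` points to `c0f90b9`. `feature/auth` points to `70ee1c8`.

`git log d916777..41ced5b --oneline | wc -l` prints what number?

Reachable from 41ced5b: {03bcf42, 0b1da63, 11971c6, 2154ef4, 307a6a7, 41ced5b, 817e049, d916777}.
Reachable from d916777: {03bcf42, 11971c6, 817e049, d916777}.
In 41ced5b's history but not d916777's: {0b1da63, 2154ef4, 307a6a7, 41ced5b} — 4 commits.

4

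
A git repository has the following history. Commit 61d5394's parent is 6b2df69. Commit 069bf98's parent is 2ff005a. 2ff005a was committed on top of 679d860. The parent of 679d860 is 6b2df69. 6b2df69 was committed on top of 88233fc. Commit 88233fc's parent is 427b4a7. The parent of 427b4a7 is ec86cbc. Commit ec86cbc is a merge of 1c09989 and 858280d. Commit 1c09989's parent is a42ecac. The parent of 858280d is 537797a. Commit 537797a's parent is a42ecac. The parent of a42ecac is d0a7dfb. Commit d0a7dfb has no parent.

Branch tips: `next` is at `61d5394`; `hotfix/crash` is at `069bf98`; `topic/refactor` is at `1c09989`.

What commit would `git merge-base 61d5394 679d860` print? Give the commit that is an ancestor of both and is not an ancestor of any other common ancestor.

Ancestors of 61d5394: {1c09989, 427b4a7, 537797a, 61d5394, 6b2df69, 858280d, 88233fc, a42ecac, d0a7dfb, ec86cbc}.
Ancestors of 679d860: {1c09989, 427b4a7, 537797a, 679d860, 6b2df69, 858280d, 88233fc, a42ecac, d0a7dfb, ec86cbc}.
Common ancestors: {1c09989, 427b4a7, 537797a, 6b2df69, 858280d, 88233fc, a42ecac, d0a7dfb, ec86cbc}.
Among these, 6b2df69 is not an ancestor of any other common ancestor — it is the merge base.

6b2df69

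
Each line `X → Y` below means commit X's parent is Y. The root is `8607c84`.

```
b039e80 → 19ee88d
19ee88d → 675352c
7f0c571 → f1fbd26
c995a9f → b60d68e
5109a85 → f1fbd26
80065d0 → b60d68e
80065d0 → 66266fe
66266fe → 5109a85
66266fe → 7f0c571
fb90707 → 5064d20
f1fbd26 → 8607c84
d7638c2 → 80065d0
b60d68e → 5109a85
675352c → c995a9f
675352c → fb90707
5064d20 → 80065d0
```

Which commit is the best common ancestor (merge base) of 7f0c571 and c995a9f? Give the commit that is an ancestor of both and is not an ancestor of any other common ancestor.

Ancestors of 7f0c571: {7f0c571, 8607c84, f1fbd26}.
Ancestors of c995a9f: {5109a85, 8607c84, b60d68e, c995a9f, f1fbd26}.
Common ancestors: {8607c84, f1fbd26}.
Among these, f1fbd26 is not an ancestor of any other common ancestor — it is the merge base.

f1fbd26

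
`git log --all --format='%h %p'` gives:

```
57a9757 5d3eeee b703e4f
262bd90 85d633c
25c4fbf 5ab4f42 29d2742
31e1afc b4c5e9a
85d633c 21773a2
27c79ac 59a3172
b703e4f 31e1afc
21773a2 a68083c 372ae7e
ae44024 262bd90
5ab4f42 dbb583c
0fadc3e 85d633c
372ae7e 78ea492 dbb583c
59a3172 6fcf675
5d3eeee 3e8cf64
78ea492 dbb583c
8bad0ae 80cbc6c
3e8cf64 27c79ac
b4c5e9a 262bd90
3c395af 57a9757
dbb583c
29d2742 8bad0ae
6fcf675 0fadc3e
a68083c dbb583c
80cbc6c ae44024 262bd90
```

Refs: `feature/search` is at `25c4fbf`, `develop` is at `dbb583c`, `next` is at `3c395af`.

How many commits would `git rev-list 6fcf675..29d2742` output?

Reachable from 29d2742: {21773a2, 262bd90, 29d2742, 372ae7e, 78ea492, 80cbc6c, 85d633c, 8bad0ae, a68083c, ae44024, dbb583c}.
Reachable from 6fcf675: {0fadc3e, 21773a2, 372ae7e, 6fcf675, 78ea492, 85d633c, a68083c, dbb583c}.
In 29d2742's history but not 6fcf675's: {262bd90, 29d2742, 80cbc6c, 8bad0ae, ae44024} — 5 commits.

5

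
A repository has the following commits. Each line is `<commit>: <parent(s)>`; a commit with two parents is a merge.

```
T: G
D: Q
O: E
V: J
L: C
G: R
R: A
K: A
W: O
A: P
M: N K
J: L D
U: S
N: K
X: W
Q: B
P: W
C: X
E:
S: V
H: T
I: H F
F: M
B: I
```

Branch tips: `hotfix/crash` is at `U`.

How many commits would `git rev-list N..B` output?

8

Reachable from B: {A, B, E, F, G, H, I, K, M, N, O, P, R, T, W}.
Reachable from N: {A, E, K, N, O, P, W}.
In B's history but not N's: {B, F, G, H, I, M, R, T} — 8 commits.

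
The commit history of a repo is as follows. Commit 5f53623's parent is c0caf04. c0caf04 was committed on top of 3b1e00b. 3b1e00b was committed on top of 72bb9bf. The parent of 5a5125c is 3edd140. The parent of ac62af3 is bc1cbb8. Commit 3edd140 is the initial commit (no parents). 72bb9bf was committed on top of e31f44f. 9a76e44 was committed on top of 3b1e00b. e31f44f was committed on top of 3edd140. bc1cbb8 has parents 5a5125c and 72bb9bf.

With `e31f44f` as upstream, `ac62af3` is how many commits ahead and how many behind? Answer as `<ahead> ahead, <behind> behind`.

4 ahead, 0 behind

Reachable from ac62af3: {3edd140, 5a5125c, 72bb9bf, ac62af3, bc1cbb8, e31f44f}.
Reachable from e31f44f: {3edd140, e31f44f}.
Only in ac62af3's history (ahead): {5a5125c, 72bb9bf, ac62af3, bc1cbb8} — 4.
Only in e31f44f's history (behind): {} — 0.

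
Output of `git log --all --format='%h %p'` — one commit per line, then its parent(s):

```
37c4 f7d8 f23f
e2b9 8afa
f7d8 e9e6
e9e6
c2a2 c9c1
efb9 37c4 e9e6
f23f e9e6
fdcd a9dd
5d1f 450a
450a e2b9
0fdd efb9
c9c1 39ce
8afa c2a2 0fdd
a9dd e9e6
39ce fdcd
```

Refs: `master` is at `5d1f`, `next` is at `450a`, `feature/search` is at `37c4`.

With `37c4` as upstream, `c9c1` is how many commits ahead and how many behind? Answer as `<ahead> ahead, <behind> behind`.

4 ahead, 3 behind

Reachable from c9c1: {39ce, a9dd, c9c1, e9e6, fdcd}.
Reachable from 37c4: {37c4, e9e6, f23f, f7d8}.
Only in c9c1's history (ahead): {39ce, a9dd, c9c1, fdcd} — 4.
Only in 37c4's history (behind): {37c4, f23f, f7d8} — 3.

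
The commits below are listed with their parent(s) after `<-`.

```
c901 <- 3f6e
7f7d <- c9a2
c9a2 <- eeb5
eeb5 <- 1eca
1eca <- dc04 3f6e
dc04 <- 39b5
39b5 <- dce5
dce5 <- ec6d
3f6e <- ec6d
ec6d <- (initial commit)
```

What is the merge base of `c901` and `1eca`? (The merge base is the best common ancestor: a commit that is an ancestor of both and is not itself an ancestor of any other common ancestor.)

3f6e

Ancestors of c901: {3f6e, c901, ec6d}.
Ancestors of 1eca: {1eca, 39b5, 3f6e, dc04, dce5, ec6d}.
Common ancestors: {3f6e, ec6d}.
Among these, 3f6e is not an ancestor of any other common ancestor — it is the merge base.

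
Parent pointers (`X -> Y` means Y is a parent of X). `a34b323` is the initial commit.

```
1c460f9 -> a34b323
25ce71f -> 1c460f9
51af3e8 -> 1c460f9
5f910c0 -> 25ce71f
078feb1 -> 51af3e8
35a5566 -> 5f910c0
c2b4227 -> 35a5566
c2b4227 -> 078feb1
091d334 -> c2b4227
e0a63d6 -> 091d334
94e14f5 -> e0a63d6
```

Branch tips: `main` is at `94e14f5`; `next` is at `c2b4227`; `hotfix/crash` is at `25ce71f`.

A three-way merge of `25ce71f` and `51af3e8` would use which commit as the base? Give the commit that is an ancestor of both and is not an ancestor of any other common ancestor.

1c460f9

Ancestors of 25ce71f: {1c460f9, 25ce71f, a34b323}.
Ancestors of 51af3e8: {1c460f9, 51af3e8, a34b323}.
Common ancestors: {1c460f9, a34b323}.
Among these, 1c460f9 is not an ancestor of any other common ancestor — it is the merge base.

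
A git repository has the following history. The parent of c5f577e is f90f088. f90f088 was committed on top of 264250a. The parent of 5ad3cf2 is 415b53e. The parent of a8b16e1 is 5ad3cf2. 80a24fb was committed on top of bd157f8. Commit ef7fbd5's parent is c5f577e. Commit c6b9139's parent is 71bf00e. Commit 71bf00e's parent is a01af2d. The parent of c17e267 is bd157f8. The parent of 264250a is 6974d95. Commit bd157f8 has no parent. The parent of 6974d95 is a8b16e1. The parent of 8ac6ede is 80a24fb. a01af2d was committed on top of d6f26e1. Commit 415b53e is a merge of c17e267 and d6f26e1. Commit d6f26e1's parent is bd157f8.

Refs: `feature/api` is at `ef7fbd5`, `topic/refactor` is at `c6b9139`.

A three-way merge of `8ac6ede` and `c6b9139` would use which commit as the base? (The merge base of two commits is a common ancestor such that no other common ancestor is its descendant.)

Ancestors of 8ac6ede: {80a24fb, 8ac6ede, bd157f8}.
Ancestors of c6b9139: {71bf00e, a01af2d, bd157f8, c6b9139, d6f26e1}.
Common ancestors: {bd157f8}.
The only common ancestor is bd157f8, so it is the merge base.

bd157f8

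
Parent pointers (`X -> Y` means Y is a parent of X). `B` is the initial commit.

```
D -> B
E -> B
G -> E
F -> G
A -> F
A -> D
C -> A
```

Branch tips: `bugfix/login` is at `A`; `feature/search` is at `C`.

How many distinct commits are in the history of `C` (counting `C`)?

Walking parent pointers from C: reachable set = {A, B, C, D, E, F, G}.
That is 7 commits.

7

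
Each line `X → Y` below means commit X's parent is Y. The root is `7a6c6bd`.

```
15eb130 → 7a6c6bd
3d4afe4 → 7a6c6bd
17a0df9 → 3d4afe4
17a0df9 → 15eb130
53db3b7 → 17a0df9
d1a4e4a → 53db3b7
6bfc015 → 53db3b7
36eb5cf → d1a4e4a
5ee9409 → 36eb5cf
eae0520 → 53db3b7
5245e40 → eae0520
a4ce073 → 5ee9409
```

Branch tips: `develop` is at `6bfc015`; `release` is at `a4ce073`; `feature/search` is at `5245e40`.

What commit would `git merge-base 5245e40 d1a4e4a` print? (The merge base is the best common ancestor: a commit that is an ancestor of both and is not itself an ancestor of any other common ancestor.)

53db3b7

Ancestors of 5245e40: {15eb130, 17a0df9, 3d4afe4, 5245e40, 53db3b7, 7a6c6bd, eae0520}.
Ancestors of d1a4e4a: {15eb130, 17a0df9, 3d4afe4, 53db3b7, 7a6c6bd, d1a4e4a}.
Common ancestors: {15eb130, 17a0df9, 3d4afe4, 53db3b7, 7a6c6bd}.
Among these, 53db3b7 is not an ancestor of any other common ancestor — it is the merge base.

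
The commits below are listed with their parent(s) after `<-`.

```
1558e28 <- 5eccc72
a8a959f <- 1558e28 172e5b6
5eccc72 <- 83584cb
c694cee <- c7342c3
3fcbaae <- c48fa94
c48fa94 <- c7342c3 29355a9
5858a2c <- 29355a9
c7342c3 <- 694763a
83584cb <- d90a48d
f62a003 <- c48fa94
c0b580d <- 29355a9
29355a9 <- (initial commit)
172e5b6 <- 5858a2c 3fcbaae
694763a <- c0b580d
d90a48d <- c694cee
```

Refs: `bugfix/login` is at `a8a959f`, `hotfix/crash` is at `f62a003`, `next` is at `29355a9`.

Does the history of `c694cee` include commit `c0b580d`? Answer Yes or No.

Ancestors of c694cee (commits reachable by following parents): {29355a9, 694763a, c0b580d, c694cee, c7342c3}.
c0b580d is in that set, so it is an ancestor of c694cee.

Yes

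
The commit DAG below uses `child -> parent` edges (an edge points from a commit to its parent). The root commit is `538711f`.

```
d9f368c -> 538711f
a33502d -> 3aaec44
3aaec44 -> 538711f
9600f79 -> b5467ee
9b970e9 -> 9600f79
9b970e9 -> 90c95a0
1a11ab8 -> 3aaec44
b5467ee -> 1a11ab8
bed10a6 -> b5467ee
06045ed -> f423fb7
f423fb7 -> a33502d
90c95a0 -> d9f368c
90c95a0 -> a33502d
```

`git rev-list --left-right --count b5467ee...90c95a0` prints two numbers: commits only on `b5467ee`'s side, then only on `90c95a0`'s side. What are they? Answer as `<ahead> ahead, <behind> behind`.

2 ahead, 3 behind

Reachable from b5467ee: {1a11ab8, 3aaec44, 538711f, b5467ee}.
Reachable from 90c95a0: {3aaec44, 538711f, 90c95a0, a33502d, d9f368c}.
Only in b5467ee's history (ahead): {1a11ab8, b5467ee} — 2.
Only in 90c95a0's history (behind): {90c95a0, a33502d, d9f368c} — 3.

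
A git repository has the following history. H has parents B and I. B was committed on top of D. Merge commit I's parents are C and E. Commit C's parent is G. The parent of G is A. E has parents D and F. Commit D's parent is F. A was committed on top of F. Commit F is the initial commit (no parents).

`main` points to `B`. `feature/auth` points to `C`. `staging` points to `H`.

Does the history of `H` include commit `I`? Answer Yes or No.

Yes

Ancestors of H (commits reachable by following parents): {A, B, C, D, E, F, G, H, I}.
I is in that set, so it is an ancestor of H.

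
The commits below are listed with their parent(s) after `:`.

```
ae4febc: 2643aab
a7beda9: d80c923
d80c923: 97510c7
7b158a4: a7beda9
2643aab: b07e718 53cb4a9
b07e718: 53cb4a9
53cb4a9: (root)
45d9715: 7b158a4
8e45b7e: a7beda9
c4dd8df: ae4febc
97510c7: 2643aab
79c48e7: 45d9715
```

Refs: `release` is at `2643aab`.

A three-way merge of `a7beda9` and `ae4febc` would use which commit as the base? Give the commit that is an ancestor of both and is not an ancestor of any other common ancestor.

2643aab

Ancestors of a7beda9: {2643aab, 53cb4a9, 97510c7, a7beda9, b07e718, d80c923}.
Ancestors of ae4febc: {2643aab, 53cb4a9, ae4febc, b07e718}.
Common ancestors: {2643aab, 53cb4a9, b07e718}.
Among these, 2643aab is not an ancestor of any other common ancestor — it is the merge base.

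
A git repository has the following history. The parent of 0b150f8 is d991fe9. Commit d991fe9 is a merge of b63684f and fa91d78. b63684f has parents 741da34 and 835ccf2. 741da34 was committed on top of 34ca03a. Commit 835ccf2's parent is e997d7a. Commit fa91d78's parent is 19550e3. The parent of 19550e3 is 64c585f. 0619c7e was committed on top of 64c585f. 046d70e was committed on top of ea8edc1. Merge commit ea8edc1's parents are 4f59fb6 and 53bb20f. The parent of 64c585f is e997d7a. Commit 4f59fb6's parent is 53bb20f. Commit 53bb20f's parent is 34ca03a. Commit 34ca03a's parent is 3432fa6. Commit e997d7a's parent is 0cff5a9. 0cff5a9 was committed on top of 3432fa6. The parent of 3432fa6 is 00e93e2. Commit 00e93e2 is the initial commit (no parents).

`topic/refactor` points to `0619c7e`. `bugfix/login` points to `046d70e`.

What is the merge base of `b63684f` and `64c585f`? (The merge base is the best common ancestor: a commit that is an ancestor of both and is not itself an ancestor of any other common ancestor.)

e997d7a

Ancestors of b63684f: {00e93e2, 0cff5a9, 3432fa6, 34ca03a, 741da34, 835ccf2, b63684f, e997d7a}.
Ancestors of 64c585f: {00e93e2, 0cff5a9, 3432fa6, 64c585f, e997d7a}.
Common ancestors: {00e93e2, 0cff5a9, 3432fa6, e997d7a}.
Among these, e997d7a is not an ancestor of any other common ancestor — it is the merge base.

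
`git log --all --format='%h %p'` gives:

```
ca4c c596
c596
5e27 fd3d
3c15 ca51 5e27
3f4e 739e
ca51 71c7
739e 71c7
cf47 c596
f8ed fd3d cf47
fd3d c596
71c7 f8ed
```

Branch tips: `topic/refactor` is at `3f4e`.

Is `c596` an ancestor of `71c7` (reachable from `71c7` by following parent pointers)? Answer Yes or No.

Ancestors of 71c7 (commits reachable by following parents): {71c7, c596, cf47, f8ed, fd3d}.
c596 is in that set, so it is an ancestor of 71c7.

Yes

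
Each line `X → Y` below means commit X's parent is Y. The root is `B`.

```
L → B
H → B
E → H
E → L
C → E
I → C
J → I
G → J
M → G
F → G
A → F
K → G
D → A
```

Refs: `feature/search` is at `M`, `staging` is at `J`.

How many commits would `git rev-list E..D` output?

Reachable from D: {A, B, C, D, E, F, G, H, I, J, L}.
Reachable from E: {B, E, H, L}.
In D's history but not E's: {A, C, D, F, G, I, J} — 7 commits.

7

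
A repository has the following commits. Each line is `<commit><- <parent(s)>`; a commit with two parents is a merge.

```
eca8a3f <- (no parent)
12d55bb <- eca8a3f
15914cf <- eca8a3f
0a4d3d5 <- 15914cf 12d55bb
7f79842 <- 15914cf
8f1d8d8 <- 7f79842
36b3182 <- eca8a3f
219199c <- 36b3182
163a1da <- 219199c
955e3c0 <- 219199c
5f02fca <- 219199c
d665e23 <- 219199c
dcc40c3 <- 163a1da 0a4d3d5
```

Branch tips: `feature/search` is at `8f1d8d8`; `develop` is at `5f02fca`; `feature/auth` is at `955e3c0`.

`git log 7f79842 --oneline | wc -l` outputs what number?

Walking parent pointers from 7f79842: reachable set = {15914cf, 7f79842, eca8a3f}.
That is 3 commits.

3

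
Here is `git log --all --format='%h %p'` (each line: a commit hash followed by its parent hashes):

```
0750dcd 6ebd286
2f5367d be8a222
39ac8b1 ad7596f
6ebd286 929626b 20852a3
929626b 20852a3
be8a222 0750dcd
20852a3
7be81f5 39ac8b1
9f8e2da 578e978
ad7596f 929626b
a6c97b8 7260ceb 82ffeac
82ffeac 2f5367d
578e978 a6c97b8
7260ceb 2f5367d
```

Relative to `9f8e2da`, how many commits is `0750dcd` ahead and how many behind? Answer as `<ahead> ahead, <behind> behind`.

Reachable from 0750dcd: {0750dcd, 20852a3, 6ebd286, 929626b}.
Reachable from 9f8e2da: {0750dcd, 20852a3, 2f5367d, 578e978, 6ebd286, 7260ceb, 82ffeac, 929626b, 9f8e2da, a6c97b8, be8a222}.
Only in 0750dcd's history (ahead): {} — 0.
Only in 9f8e2da's history (behind): {2f5367d, 578e978, 7260ceb, 82ffeac, 9f8e2da, a6c97b8, be8a222} — 7.

0 ahead, 7 behind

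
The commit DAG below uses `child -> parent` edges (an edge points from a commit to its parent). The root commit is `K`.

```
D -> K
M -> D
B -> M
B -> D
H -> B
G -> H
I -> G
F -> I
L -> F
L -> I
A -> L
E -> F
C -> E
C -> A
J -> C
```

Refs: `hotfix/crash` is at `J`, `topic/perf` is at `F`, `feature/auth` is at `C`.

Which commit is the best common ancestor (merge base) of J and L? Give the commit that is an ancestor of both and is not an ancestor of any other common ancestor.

Ancestors of J: {A, B, C, D, E, F, G, H, I, J, K, L, M}.
Ancestors of L: {B, D, F, G, H, I, K, L, M}.
Common ancestors: {B, D, F, G, H, I, K, L, M}.
Among these, L is not an ancestor of any other common ancestor — it is the merge base.

L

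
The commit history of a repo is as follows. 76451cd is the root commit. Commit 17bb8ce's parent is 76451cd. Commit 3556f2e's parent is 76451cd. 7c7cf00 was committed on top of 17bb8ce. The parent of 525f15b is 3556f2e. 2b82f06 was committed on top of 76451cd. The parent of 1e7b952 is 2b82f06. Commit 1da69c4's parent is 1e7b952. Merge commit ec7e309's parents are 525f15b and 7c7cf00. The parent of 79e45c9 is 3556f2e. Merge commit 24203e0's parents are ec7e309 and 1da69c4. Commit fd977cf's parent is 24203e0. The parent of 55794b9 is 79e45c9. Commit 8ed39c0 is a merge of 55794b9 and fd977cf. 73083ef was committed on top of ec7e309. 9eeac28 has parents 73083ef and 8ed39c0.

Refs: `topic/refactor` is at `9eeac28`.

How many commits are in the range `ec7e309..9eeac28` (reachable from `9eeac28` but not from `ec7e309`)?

10

Reachable from 9eeac28: {17bb8ce, 1da69c4, 1e7b952, 24203e0, 2b82f06, 3556f2e, 525f15b, 55794b9, 73083ef, 76451cd, 79e45c9, 7c7cf00, 8ed39c0, 9eeac28, ec7e309, fd977cf}.
Reachable from ec7e309: {17bb8ce, 3556f2e, 525f15b, 76451cd, 7c7cf00, ec7e309}.
In 9eeac28's history but not ec7e309's: {1da69c4, 1e7b952, 24203e0, 2b82f06, 55794b9, 73083ef, 79e45c9, 8ed39c0, 9eeac28, fd977cf} — 10 commits.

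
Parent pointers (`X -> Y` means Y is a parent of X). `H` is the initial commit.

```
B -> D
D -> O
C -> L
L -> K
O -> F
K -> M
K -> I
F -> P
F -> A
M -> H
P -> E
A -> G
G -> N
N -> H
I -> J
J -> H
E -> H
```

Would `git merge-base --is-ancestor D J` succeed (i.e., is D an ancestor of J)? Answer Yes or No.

Ancestors of J: {H, J}.
D is not in that set, so it is not an ancestor of J.

No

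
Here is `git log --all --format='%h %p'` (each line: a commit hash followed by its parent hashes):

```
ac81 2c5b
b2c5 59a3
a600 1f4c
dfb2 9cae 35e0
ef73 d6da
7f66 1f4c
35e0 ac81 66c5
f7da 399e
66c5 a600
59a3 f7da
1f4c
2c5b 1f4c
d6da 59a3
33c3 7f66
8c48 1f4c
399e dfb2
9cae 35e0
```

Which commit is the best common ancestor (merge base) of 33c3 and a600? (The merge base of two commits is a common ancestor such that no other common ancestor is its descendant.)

Ancestors of 33c3: {1f4c, 33c3, 7f66}.
Ancestors of a600: {1f4c, a600}.
Common ancestors: {1f4c}.
The only common ancestor is 1f4c, so it is the merge base.

1f4c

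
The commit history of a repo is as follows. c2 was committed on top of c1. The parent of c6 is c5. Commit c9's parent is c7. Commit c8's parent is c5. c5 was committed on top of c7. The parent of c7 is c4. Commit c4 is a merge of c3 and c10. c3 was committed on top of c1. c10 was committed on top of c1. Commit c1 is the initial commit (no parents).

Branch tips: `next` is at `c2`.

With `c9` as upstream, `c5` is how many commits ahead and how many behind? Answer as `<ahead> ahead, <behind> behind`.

Reachable from c5: {c1, c10, c3, c4, c5, c7}.
Reachable from c9: {c1, c10, c3, c4, c7, c9}.
Only in c5's history (ahead): {c5} — 1.
Only in c9's history (behind): {c9} — 1.

1 ahead, 1 behind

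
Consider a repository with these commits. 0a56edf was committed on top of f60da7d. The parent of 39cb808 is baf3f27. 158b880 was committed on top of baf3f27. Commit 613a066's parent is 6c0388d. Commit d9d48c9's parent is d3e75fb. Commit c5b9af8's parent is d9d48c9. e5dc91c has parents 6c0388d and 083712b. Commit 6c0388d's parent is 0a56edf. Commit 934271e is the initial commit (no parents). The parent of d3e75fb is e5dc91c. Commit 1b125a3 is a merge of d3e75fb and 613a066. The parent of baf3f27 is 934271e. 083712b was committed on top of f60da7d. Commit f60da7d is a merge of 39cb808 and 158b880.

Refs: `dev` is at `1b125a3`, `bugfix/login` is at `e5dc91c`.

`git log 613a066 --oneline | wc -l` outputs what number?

8

Walking parent pointers from 613a066: reachable set = {0a56edf, 158b880, 39cb808, 613a066, 6c0388d, 934271e, baf3f27, f60da7d}.
That is 8 commits.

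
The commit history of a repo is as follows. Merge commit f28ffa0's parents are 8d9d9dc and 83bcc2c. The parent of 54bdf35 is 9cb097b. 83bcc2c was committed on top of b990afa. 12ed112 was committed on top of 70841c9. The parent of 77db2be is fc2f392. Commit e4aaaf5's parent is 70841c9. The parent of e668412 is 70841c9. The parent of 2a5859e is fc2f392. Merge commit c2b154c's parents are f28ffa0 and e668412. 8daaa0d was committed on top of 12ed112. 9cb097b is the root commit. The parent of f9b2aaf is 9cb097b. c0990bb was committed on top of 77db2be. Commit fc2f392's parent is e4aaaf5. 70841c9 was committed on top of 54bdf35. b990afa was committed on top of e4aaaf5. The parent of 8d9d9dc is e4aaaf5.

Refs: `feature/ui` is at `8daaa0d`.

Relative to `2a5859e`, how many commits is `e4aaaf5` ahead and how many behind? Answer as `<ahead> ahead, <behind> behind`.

Reachable from e4aaaf5: {54bdf35, 70841c9, 9cb097b, e4aaaf5}.
Reachable from 2a5859e: {2a5859e, 54bdf35, 70841c9, 9cb097b, e4aaaf5, fc2f392}.
Only in e4aaaf5's history (ahead): {} — 0.
Only in 2a5859e's history (behind): {2a5859e, fc2f392} — 2.

0 ahead, 2 behind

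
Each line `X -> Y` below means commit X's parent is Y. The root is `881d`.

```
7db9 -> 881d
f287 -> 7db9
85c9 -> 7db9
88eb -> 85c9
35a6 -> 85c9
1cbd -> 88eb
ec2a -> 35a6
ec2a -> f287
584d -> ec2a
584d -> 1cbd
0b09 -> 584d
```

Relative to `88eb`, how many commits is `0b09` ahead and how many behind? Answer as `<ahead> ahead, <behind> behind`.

6 ahead, 0 behind

Reachable from 0b09: {0b09, 1cbd, 35a6, 584d, 7db9, 85c9, 881d, 88eb, ec2a, f287}.
Reachable from 88eb: {7db9, 85c9, 881d, 88eb}.
Only in 0b09's history (ahead): {0b09, 1cbd, 35a6, 584d, ec2a, f287} — 6.
Only in 88eb's history (behind): {} — 0.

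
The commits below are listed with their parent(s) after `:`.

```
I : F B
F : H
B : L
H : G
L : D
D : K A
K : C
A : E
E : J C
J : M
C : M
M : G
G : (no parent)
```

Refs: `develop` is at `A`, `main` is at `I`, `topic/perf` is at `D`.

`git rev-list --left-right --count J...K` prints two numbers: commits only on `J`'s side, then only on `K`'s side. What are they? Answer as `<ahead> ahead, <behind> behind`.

Reachable from J: {G, J, M}.
Reachable from K: {C, G, K, M}.
Only in J's history (ahead): {J} — 1.
Only in K's history (behind): {C, K} — 2.

1 ahead, 2 behind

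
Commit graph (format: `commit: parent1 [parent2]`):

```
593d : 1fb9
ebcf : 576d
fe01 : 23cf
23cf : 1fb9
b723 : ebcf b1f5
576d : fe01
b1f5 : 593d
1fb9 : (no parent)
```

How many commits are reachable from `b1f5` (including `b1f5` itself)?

3

Walking parent pointers from b1f5: reachable set = {1fb9, 593d, b1f5}.
That is 3 commits.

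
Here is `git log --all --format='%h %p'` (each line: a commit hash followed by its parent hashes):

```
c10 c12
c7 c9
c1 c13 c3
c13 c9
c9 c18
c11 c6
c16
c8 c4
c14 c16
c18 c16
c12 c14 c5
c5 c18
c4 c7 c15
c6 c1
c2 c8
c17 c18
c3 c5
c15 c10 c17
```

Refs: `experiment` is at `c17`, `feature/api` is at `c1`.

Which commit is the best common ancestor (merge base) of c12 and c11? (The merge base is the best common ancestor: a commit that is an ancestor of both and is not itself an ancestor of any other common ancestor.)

Ancestors of c12: {c12, c14, c16, c18, c5}.
Ancestors of c11: {c1, c11, c13, c16, c18, c3, c5, c6, c9}.
Common ancestors: {c16, c18, c5}.
Among these, c5 is not an ancestor of any other common ancestor — it is the merge base.

c5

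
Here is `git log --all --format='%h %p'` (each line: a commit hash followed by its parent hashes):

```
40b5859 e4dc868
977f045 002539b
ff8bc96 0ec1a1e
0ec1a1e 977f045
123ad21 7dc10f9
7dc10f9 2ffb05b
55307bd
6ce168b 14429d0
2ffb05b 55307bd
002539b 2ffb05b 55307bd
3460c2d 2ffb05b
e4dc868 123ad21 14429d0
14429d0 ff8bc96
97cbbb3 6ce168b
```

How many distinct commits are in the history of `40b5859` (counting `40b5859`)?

11

Walking parent pointers from 40b5859: reachable set = {002539b, 0ec1a1e, 123ad21, 14429d0, 2ffb05b, 40b5859, 55307bd, 7dc10f9, 977f045, e4dc868, ff8bc96}.
That is 11 commits.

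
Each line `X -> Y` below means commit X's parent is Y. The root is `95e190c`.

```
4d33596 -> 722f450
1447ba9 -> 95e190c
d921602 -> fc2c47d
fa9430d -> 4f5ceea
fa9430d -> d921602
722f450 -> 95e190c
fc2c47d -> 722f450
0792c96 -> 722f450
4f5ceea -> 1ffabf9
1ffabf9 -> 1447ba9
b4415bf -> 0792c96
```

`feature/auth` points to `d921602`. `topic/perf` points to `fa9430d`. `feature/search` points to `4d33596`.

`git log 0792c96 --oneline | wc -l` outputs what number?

Walking parent pointers from 0792c96: reachable set = {0792c96, 722f450, 95e190c}.
That is 3 commits.

3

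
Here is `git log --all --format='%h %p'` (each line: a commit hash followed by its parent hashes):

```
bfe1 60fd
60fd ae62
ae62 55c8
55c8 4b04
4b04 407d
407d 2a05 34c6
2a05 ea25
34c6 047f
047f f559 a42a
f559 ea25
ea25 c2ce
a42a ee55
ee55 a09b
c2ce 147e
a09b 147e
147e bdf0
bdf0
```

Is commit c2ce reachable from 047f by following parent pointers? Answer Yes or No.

Yes

Ancestors of 047f (commits reachable by following parents): {047f, 147e, a09b, a42a, bdf0, c2ce, ea25, ee55, f559}.
c2ce is in that set, so it is an ancestor of 047f.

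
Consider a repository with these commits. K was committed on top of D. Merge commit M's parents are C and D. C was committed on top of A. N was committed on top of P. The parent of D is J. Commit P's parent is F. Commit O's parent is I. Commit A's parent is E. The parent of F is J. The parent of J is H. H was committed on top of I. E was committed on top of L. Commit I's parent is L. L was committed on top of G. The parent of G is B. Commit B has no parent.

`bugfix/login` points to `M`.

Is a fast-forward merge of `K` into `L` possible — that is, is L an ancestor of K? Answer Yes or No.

Yes

A fast-forward from L to K is possible iff L is an ancestor of K.
Ancestors of K: {B, D, G, H, I, J, K, L}.
L is among them, so fast-forward is possible.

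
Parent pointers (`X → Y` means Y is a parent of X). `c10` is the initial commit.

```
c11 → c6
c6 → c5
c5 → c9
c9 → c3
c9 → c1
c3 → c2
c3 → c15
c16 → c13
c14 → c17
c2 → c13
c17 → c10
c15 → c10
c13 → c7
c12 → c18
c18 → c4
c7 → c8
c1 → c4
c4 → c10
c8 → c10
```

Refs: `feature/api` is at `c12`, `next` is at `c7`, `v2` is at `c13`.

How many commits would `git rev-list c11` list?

13

Walking parent pointers from c11: reachable set = {c1, c10, c11, c13, c15, c2, c3, c4, c5, c6, c7, c8, c9}.
That is 13 commits.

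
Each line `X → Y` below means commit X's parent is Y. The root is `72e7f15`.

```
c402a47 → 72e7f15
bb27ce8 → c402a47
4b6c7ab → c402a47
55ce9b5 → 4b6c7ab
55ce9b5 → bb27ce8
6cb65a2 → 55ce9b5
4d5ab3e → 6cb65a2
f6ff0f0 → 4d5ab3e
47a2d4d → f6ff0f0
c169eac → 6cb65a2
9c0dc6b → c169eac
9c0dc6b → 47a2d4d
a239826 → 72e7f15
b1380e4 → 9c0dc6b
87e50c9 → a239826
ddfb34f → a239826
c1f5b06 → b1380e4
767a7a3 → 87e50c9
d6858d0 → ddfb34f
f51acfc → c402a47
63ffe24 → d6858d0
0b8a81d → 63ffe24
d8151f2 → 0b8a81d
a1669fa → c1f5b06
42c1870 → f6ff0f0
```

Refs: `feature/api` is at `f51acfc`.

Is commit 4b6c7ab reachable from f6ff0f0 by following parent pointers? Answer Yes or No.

Ancestors of f6ff0f0 (commits reachable by following parents): {4b6c7ab, 4d5ab3e, 55ce9b5, 6cb65a2, 72e7f15, bb27ce8, c402a47, f6ff0f0}.
4b6c7ab is in that set, so it is an ancestor of f6ff0f0.

Yes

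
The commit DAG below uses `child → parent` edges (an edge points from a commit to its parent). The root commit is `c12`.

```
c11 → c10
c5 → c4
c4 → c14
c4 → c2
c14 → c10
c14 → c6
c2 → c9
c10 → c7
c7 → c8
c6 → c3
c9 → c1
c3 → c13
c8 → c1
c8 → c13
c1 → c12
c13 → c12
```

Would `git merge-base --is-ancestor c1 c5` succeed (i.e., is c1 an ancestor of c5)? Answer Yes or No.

Yes

Ancestors of c5 (commits reachable by following parents): {c1, c10, c12, c13, c14, c2, c3, c4, c5, c6, c7, c8, c9}.
c1 is in that set, so it is an ancestor of c5.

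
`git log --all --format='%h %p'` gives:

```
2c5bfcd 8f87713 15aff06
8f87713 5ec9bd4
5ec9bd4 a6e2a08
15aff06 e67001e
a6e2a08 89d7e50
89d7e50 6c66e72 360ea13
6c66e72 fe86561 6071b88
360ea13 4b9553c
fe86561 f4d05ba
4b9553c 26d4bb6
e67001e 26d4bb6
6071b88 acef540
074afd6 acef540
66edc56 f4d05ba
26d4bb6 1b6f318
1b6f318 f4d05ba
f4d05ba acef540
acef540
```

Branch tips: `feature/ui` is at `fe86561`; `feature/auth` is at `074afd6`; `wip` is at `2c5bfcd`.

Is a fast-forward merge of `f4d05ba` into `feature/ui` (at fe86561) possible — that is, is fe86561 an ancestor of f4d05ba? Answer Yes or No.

No

A fast-forward from fe86561 to f4d05ba is possible iff fe86561 is an ancestor of f4d05ba.
Ancestors of f4d05ba: {acef540, f4d05ba}.
fe86561 is not among them, so fast-forward is not possible.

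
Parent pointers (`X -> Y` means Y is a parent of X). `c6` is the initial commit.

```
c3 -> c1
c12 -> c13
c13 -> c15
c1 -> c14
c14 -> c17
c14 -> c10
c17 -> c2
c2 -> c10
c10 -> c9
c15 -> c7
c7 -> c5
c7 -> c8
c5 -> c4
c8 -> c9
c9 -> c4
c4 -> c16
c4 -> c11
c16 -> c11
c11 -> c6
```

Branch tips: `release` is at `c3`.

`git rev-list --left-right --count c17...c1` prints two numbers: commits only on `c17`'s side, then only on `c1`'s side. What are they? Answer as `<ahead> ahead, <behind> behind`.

0 ahead, 2 behind

Reachable from c17: {c10, c11, c16, c17, c2, c4, c6, c9}.
Reachable from c1: {c1, c10, c11, c14, c16, c17, c2, c4, c6, c9}.
Only in c17's history (ahead): {} — 0.
Only in c1's history (behind): {c1, c14} — 2.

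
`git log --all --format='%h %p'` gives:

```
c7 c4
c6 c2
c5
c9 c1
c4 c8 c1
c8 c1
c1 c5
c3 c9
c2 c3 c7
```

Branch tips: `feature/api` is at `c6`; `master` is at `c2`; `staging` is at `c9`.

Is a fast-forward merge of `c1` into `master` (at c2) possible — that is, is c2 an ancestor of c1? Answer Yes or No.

A fast-forward from c2 to c1 is possible iff c2 is an ancestor of c1.
Ancestors of c1: {c1, c5}.
c2 is not among them, so fast-forward is not possible.

No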